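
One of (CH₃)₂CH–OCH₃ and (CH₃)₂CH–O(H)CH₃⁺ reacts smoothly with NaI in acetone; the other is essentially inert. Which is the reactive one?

From (CH₃)₂CH–OCH₃ the departing group would be CH₃O⁻ (pKₐ(CH₃OH) ≈ 15.5). Strong base; alkoxides do not leave unassisted.
From (CH₃)₂CH–O(H)CH₃⁺ the leaving group is R'OH (pKₐ(R'OH₂⁺) ≈ -2.4). Neutral; leaves from a protonated ether (an oxonium ion, R–O(H)R'⁺).
(In practice (CH₃)₂CH–O(H)CH₃⁺ is made from (CH₃)₂CH–OCH₃ by protonation with concentrated HI, allowing neutral methanol, rather than methoxide, to depart.)

(CH₃)₂CH–O(H)CH₃⁺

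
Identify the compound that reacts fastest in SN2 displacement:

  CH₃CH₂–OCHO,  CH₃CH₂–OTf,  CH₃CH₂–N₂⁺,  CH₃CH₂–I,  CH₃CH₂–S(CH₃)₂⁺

CH₃CH₂–N₂⁺

Same R in every case — rank the leaving groups.
Leaving-group ability tracks the stability of the departed species; conjugate-acid pKₐ is the usual yardstick (lower pKₐ → better LG).
CH₃CH₂–N₂⁺ loses N₂: no meaningful conjugate acid; N₂ departs as an exceptionally stable neutral molecule
CH₃CH₂–OTf loses OTf⁻: pKₐ(CF₃SO₃H (triflic acid)) ≈ -14
CH₃CH₂–I loses I⁻: pKₐ(HI) ≈ -10
CH₃CH₂–S(CH₃)₂⁺ loses SR'₂: pKₐ(R'₂SH⁺) ≈ -7
CH₃CH₂–OCHO loses HCOO⁻: pKₐ(HCOOH) ≈ 3.8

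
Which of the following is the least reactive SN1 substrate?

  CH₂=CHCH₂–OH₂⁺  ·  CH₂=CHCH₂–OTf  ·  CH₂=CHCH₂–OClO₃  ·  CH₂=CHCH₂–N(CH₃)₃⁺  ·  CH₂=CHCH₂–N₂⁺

CH₂=CHCH₂–N(CH₃)₃⁺

Same R in every case — rank the leaving groups.
Rank by basicity of the departing species: weakest base leaves most easily.
CH₂=CHCH₂–N₂⁺ loses N₂: no meaningful conjugate acid; N₂ departs as an exceptionally stable neutral molecule
CH₂=CHCH₂–OTf loses OTf⁻: pKₐ(CF₃SO₃H (triflic acid)) ≈ -14
CH₂=CHCH₂–OClO₃ loses ClO₄⁻: pKₐ(HClO₄) ≈ -10
CH₂=CHCH₂–OH₂⁺ loses H₂O: pKₐ(H₃O⁺) ≈ -1.7
CH₂=CHCH₂–N(CH₃)₃⁺ loses NR'₃: pKₐ(R'₃NH⁺) ≈ 10.7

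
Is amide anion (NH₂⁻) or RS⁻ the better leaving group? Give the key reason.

RS⁻ is the better leaving group.
pKₐ(RSH (a thiol)) ≈ 10.5 versus pKₐ(NH₃) ≈ 38: RS⁻ is the much weaker base.
Moderately basic; rarely leaves without activation.

RS⁻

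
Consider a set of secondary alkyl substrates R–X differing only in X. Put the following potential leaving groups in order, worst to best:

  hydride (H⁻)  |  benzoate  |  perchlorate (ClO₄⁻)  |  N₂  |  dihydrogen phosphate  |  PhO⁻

hydride (H⁻) < PhO⁻ < benzoate < dihydrogen phosphate < perchlorate (ClO₄⁻) < N₂

A good leaving group is a weak base: the lower the pKₐ of its conjugate acid, the more readily it departs.
N₂: no meaningful conjugate acid; N₂ departs as an exceptionally stable neutral molecule
perchlorate (ClO₄⁻): pKₐ(HClO₄) ≈ -10 — extremely weak base; rarely used for safety reasons
dihydrogen phosphate: pKₐ(H₃PO₄) ≈ 2.1 — moderate base; biological leaving group after further activation
benzoate: pKₐ(C₆H₅COOH) ≈ 4.2
PhO⁻: pKₐ(C₆H₅OH (phenol)) ≈ 10 — resonance into the ring helps, but still a poor LG
hydride (H⁻): pKₐ(H₂) ≈ 36
Listed from poorest to best leaving group as asked.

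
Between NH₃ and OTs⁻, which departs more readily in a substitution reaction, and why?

OTs⁻ is the better leaving group.
pKₐ(p-CH₃C₆H₄SO₃H (TsOH)) ≈ -2.8 versus pKₐ(NH₄⁺) ≈ 9.2: OTs⁻ is the much weaker base.
Resonance-delocalised arenesulfonate.

OTs⁻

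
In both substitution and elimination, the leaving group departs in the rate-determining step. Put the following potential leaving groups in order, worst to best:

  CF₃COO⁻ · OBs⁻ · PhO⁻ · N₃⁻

PhO⁻ < N₃⁻ < CF₃COO⁻ < OBs⁻

Rank by basicity of the departing species: weakest base leaves most easily.
OBs⁻: pKₐ(p-BrC₆H₄SO₃H) ≈ -2.8 — arenesulfonate with a p-bromo substituent
CF₃COO⁻: pKₐ(CF₃COOH) ≈ 0.2 — strongly electron-withdrawing CF₃ stabilises the carboxylate
N₃⁻: pKₐ(HN₃) ≈ 4.7 — linear, resonance-stabilised
PhO⁻: pKₐ(C₆H₅OH (phenol)) ≈ 10 — resonance into the ring helps, but still a poor LG
Reversing gives the worst-to-best order requested.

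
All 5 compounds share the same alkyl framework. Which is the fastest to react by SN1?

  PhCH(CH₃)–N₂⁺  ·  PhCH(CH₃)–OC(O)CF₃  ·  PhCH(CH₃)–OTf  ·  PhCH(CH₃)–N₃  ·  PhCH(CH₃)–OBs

PhCH(CH₃)–N₂⁺

The skeletons are identical, so relative rate is governed entirely by leaving-group ability.
The more stable X⁻ (or X) is on its own — i.e. the weaker a base it is — the better a leaving group it makes.
PhCH(CH₃)–N₂⁺ loses N₂: no meaningful conjugate acid; N₂ departs as an exceptionally stable neutral molecule
PhCH(CH₃)–OTf loses OTf⁻: pKₐ(CF₃SO₃H (triflic acid)) ≈ -14
PhCH(CH₃)–OBs loses OBs⁻: pKₐ(p-BrC₆H₄SO₃H) ≈ -2.8
PhCH(CH₃)–OC(O)CF₃ loses CF₃COO⁻: pKₐ(CF₃COOH) ≈ 0.2
PhCH(CH₃)–N₃ loses N₃⁻: pKₐ(HN₃) ≈ 4.7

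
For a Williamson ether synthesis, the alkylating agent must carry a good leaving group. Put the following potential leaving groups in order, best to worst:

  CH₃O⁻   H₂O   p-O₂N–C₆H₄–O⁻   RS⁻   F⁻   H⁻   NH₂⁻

H₂O > F⁻ > p-O₂N–C₆H₄–O⁻ > RS⁻ > CH₃O⁻ > H⁻ > NH₂⁻

A good leaving group is a weak base: the lower the pKₐ of its conjugate acid, the more readily it departs.
H₂O: pKₐ(H₃O⁺) ≈ -1.7
F⁻: pKₐ(HF) ≈ 3.2
p-O₂N–C₆H₄–O⁻: pKₐ(p-nitrophenol) ≈ 7.2
RS⁻: pKₐ(RSH (a thiol)) ≈ 10.5
CH₃O⁻: pKₐ(CH₃OH) ≈ 15.5
H⁻: pKₐ(H₂) ≈ 36
NH₂⁻: pKₐ(NH₃) ≈ 38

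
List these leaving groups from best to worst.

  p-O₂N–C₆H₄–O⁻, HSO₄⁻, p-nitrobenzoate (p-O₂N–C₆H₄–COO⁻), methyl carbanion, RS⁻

HSO₄⁻: pKₐ(H₂SO₄) ≈ -3
p-nitrobenzoate (p-O₂N–C₆H₄–COO⁻): pKₐ(p-nitrobenzoic acid) ≈ 3.4
p-O₂N–C₆H₄–O⁻: pKₐ(p-nitrophenol) ≈ 7.2
RS⁻: pKₐ(RSH (a thiol)) ≈ 10.5
methyl carbanion: pKₐ(CH₄) ≈ 48

HSO₄⁻ > p-nitrobenzoate (p-O₂N–C₆H₄–COO⁻) > p-O₂N–C₆H₄–O⁻ > RS⁻ > methyl carbanion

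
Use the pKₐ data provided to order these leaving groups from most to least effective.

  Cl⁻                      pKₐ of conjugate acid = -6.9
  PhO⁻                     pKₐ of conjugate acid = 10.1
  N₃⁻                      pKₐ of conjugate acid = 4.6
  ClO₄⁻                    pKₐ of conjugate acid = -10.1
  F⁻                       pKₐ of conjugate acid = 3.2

Lower conjugate-acid pKₐ ⇒ weaker base ⇒ better leaving group.
Sorting by the given values: ClO₄⁻ (-10.1), Cl⁻ (-6.9), F⁻ (3.2), N₃⁻ (4.6), PhO⁻ (10.1).

ClO₄⁻ > Cl⁻ > F⁻ > N₃⁻ > PhO⁻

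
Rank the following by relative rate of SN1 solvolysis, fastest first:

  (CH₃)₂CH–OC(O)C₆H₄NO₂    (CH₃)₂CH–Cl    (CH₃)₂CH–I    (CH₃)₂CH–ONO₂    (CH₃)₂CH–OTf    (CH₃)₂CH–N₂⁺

(CH₃)₂CH–N₂⁺ > (CH₃)₂CH–OTf > (CH₃)₂CH–I > (CH₃)₂CH–Cl > (CH₃)₂CH–ONO₂ > (CH₃)₂CH–OC(O)C₆H₄NO₂

Same R in every case — rank the leaving groups.
Rank by basicity of the departing species: weakest base leaves most easily.
(CH₃)₂CH–N₂⁺ loses N₂: no meaningful conjugate acid; N₂ departs as an exceptionally stable neutral molecule
(CH₃)₂CH–OTf loses OTf⁻: pKₐ(CF₃SO₃H (triflic acid)) ≈ -14
(CH₃)₂CH–I loses I⁻: pKₐ(HI) ≈ -10
(CH₃)₂CH–Cl loses Cl⁻: pKₐ(HCl) ≈ -7
(CH₃)₂CH–ONO₂ loses NO₃⁻: pKₐ(HNO₃) ≈ -1.3
(CH₃)₂CH–OC(O)C₆H₄NO₂ loses p-O₂N–C₆H₄–COO⁻: pKₐ(p-nitrobenzoic acid) ≈ 3.4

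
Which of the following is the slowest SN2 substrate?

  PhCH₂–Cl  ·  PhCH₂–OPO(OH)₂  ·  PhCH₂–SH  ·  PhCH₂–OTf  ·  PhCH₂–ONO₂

PhCH₂–SH

Same R in every case — rank the leaving groups.
Rank by basicity of the departing species: weakest base leaves most easily.
PhCH₂–OTf loses OTf⁻: pKₐ(CF₃SO₃H (triflic acid)) ≈ -14
PhCH₂–Cl loses Cl⁻: pKₐ(HCl) ≈ -7
PhCH₂–ONO₂ loses NO₃⁻: pKₐ(HNO₃) ≈ -1.3
PhCH₂–OPO(OH)₂ loses H₂PO₄⁻: pKₐ(H₃PO₄) ≈ 2.1
PhCH₂–SH loses HS⁻: pKₐ(H₂S) ≈ 7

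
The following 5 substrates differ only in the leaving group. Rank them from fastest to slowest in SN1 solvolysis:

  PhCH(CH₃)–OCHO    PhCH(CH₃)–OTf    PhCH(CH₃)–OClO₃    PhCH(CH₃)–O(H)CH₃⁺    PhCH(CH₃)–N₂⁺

The skeletons are identical, so relative rate is governed entirely by leaving-group ability.
Rank by basicity of the departing species: weakest base leaves most easily.
PhCH(CH₃)–N₂⁺ loses N₂: no meaningful conjugate acid; N₂ departs as an exceptionally stable neutral molecule
PhCH(CH₃)–OTf loses OTf⁻: pKₐ(CF₃SO₃H (triflic acid)) ≈ -14
PhCH(CH₃)–OClO₃ loses ClO₄⁻: pKₐ(HClO₄) ≈ -10
PhCH(CH₃)–O(H)CH₃⁺ loses R'OH: pKₐ(R'OH₂⁺) ≈ -2.4
PhCH(CH₃)–OCHO loses HCOO⁻: pKₐ(HCOOH) ≈ 3.8

PhCH(CH₃)–N₂⁺ > PhCH(CH₃)–OTf > PhCH(CH₃)–OClO₃ > PhCH(CH₃)–O(H)CH₃⁺ > PhCH(CH₃)–OCHO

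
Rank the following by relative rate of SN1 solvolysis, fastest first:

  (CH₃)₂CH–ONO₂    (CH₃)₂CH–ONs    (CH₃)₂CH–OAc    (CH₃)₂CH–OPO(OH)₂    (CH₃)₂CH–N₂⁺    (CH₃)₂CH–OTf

(CH₃)₂CH–N₂⁺ > (CH₃)₂CH–OTf > (CH₃)₂CH–ONs > (CH₃)₂CH–ONO₂ > (CH₃)₂CH–OPO(OH)₂ > (CH₃)₂CH–OAc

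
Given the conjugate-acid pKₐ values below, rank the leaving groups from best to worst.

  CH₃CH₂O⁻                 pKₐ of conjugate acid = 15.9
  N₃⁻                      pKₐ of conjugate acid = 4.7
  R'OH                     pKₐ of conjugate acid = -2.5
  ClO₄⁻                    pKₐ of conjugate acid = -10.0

ClO₄⁻ > R'OH > N₃⁻ > CH₃CH₂O⁻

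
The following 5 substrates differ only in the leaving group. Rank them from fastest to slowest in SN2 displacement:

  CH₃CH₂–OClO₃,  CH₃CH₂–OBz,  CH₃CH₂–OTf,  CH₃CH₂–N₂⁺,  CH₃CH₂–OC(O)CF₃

The skeletons are identical, so relative rate is governed entirely by leaving-group ability.
The more stable X⁻ (or X) is on its own — i.e. the weaker a base it is — the better a leaving group it makes.
CH₃CH₂–N₂⁺ loses N₂: no meaningful conjugate acid; N₂ departs as an exceptionally stable neutral molecule
CH₃CH₂–OTf loses OTf⁻: pKₐ(CF₃SO₃H (triflic acid)) ≈ -14
CH₃CH₂–OClO₃ loses ClO₄⁻: pKₐ(HClO₄) ≈ -10
CH₃CH₂–OC(O)CF₃ loses CF₃COO⁻: pKₐ(CF₃COOH) ≈ 0.2
CH₃CH₂–OBz loses PhCOO⁻: pKₐ(C₆H₅COOH) ≈ 4.2

CH₃CH₂–N₂⁺ > CH₃CH₂–OTf > CH₃CH₂–OClO₃ > CH₃CH₂–OC(O)CF₃ > CH₃CH₂–OBz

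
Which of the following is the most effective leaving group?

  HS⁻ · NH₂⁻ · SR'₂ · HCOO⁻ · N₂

N₂

Leaving-group ability tracks the stability of the departed species; conjugate-acid pKₐ is the usual yardstick (lower pKₐ → better LG).
N₂: no meaningful conjugate acid; N₂ departs as an exceptionally stable neutral molecule
SR'₂: pKₐ(R'₂SH⁺) ≈ -7
HCOO⁻: pKₐ(HCOOH) ≈ 3.8
HS⁻: pKₐ(H₂S) ≈ 7
NH₂⁻: pKₐ(NH₃) ≈ 38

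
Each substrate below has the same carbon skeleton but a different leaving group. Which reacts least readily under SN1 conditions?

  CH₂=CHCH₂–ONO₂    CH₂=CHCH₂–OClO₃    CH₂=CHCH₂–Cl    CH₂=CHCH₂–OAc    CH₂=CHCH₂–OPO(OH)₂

The skeletons are identical, so relative rate is governed entirely by leaving-group ability.
Rank by basicity of the departing species: weakest base leaves most easily.
CH₂=CHCH₂–OClO₃ loses ClO₄⁻: pKₐ(HClO₄) ≈ -10
CH₂=CHCH₂–Cl loses Cl⁻: pKₐ(HCl) ≈ -7
CH₂=CHCH₂–ONO₂ loses NO₃⁻: pKₐ(HNO₃) ≈ -1.3
CH₂=CHCH₂–OPO(OH)₂ loses H₂PO₄⁻: pKₐ(H₃PO₄) ≈ 2.1
CH₂=CHCH₂–OAc loses AcO⁻: pKₐ(CH₃COOH) ≈ 4.8

CH₂=CHCH₂–OAc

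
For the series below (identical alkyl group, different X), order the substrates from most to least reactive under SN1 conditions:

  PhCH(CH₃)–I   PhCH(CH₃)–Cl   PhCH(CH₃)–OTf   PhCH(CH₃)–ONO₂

With the same alkyl group throughout, only the leaving group differentiates the rates.
Leaving-group ability tracks the stability of the departed species; conjugate-acid pKₐ is the usual yardstick (lower pKₐ → better LG).
PhCH(CH₃)–OTf loses OTf⁻: pKₐ(CF₃SO₃H (triflic acid)) ≈ -14
PhCH(CH₃)–I loses I⁻: pKₐ(HI) ≈ -10
PhCH(CH₃)–Cl loses Cl⁻: pKₐ(HCl) ≈ -7
PhCH(CH₃)–ONO₂ loses NO₃⁻: pKₐ(HNO₃) ≈ -1.3

PhCH(CH₃)–OTf > PhCH(CH₃)–I > PhCH(CH₃)–Cl > PhCH(CH₃)–ONO₂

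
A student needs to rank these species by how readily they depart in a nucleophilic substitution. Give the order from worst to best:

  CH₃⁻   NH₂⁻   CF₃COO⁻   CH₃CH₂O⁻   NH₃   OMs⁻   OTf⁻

CH₃⁻ < NH₂⁻ < CH₃CH₂O⁻ < NH₃ < CF₃COO⁻ < OMs⁻ < OTf⁻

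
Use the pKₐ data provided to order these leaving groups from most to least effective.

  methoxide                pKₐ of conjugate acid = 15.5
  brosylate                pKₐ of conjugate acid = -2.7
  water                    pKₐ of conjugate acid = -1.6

brosylate > water > methoxide

Lower conjugate-acid pKₐ ⇒ weaker base ⇒ better leaving group.
Sorting by the given values: brosylate (-2.7), water (-1.6), methoxide (15.5).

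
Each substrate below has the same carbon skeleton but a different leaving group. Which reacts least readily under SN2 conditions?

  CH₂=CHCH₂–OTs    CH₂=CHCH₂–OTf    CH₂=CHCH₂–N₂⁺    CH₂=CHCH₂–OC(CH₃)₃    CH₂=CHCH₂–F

CH₂=CHCH₂–OC(CH₃)₃

The skeletons are identical, so relative rate is governed entirely by leaving-group ability.
The more stable X⁻ (or X) is on its own — i.e. the weaker a base it is — the better a leaving group it makes.
CH₂=CHCH₂–N₂⁺ loses N₂: no meaningful conjugate acid; N₂ departs as an exceptionally stable neutral molecule
CH₂=CHCH₂–OTf loses OTf⁻: pKₐ(CF₃SO₃H (triflic acid)) ≈ -14
CH₂=CHCH₂–OTs loses OTs⁻: pKₐ(p-CH₃C₆H₄SO₃H (TsOH)) ≈ -2.8
CH₂=CHCH₂–F loses F⁻: pKₐ(HF) ≈ 3.2
CH₂=CHCH₂–OC(CH₃)₃ loses (CH₃)₃CO⁻: pKₐ(t-BuOH) ≈ 18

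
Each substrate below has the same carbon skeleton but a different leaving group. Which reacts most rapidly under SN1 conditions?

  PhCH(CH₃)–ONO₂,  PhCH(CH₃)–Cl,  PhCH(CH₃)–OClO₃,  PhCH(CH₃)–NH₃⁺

PhCH(CH₃)–OClO₃

With the same alkyl group throughout, only the leaving group differentiates the rates.
A good leaving group is a weak base: the lower the pKₐ of its conjugate acid, the more readily it departs.
PhCH(CH₃)–OClO₃ loses ClO₄⁻: pKₐ(HClO₄) ≈ -10
PhCH(CH₃)–Cl loses Cl⁻: pKₐ(HCl) ≈ -7
PhCH(CH₃)–ONO₂ loses NO₃⁻: pKₐ(HNO₃) ≈ -1.3
PhCH(CH₃)–NH₃⁺ loses NH₃: pKₐ(NH₄⁺) ≈ 9.2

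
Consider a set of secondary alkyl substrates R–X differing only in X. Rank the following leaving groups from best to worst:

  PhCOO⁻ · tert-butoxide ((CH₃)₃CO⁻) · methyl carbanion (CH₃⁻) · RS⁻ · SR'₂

Leaving-group ability tracks the stability of the departed species; conjugate-acid pKₐ is the usual yardstick (lower pKₐ → better LG).
SR'₂: pKₐ(R'₂SH⁺) ≈ -7 — neutral; leaves from a sulfonium salt (R–SR'₂⁺)
PhCOO⁻: pKₐ(C₆H₅COOH) ≈ 4.2 — aryl carboxylate
RS⁻: pKₐ(RSH (a thiol)) ≈ 10.5
tert-butoxide ((CH₃)₃CO⁻): pKₐ(t-BuOH) ≈ 18
methyl carbanion (CH₃⁻): pKₐ(CH₄) ≈ 48 — unstabilised carbanion; the worst conceivable leaving group

SR'₂ > PhCOO⁻ > RS⁻ > tert-butoxide ((CH₃)₃CO⁻) > methyl carbanion (CH₃⁻)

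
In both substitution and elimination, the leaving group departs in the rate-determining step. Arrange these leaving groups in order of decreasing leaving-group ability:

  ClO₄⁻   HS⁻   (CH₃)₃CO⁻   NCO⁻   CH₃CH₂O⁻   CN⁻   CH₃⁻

ClO₄⁻ > NCO⁻ > HS⁻ > CN⁻ > CH₃CH₂O⁻ > (CH₃)₃CO⁻ > CH₃⁻

ClO₄⁻: pKₐ(HClO₄) ≈ -10
NCO⁻: pKₐ(HOCN) ≈ 3.5
HS⁻: pKₐ(H₂S) ≈ 7
CN⁻: pKₐ(HCN) ≈ 9.2
CH₃CH₂O⁻: pKₐ(CH₃CH₂OH) ≈ 16
(CH₃)₃CO⁻: pKₐ(t-BuOH) ≈ 18
CH₃⁻: pKₐ(CH₄) ≈ 48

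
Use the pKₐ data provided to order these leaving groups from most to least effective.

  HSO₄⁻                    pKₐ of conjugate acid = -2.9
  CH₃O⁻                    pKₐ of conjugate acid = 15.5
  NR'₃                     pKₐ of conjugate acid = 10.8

Lower conjugate-acid pKₐ ⇒ weaker base ⇒ better leaving group.
Sorting by the given values: HSO₄⁻ (-2.9), NR'₃ (10.8), CH₃O⁻ (15.5).

HSO₄⁻ > NR'₃ > CH₃O⁻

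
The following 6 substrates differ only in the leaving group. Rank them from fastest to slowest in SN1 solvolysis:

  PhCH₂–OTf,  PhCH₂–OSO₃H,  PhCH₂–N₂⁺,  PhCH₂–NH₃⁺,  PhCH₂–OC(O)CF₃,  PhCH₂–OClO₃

PhCH₂–N₂⁺ > PhCH₂–OTf > PhCH₂–OClO₃ > PhCH₂–OSO₃H > PhCH₂–OC(O)CF₃ > PhCH₂–NH₃⁺

With the same alkyl group throughout, only the leaving group differentiates the rates.
A good leaving group is a weak base: the lower the pKₐ of its conjugate acid, the more readily it departs.
PhCH₂–N₂⁺ loses N₂: no meaningful conjugate acid; N₂ departs as an exceptionally stable neutral molecule
PhCH₂–OTf loses OTf⁻: pKₐ(CF₃SO₃H (triflic acid)) ≈ -14
PhCH₂–OClO₃ loses ClO₄⁻: pKₐ(HClO₄) ≈ -10
PhCH₂–OSO₃H loses HSO₄⁻: pKₐ(H₂SO₄) ≈ -3
PhCH₂–OC(O)CF₃ loses CF₃COO⁻: pKₐ(CF₃COOH) ≈ 0.2
PhCH₂–NH₃⁺ loses NH₃: pKₐ(NH₄⁺) ≈ 9.2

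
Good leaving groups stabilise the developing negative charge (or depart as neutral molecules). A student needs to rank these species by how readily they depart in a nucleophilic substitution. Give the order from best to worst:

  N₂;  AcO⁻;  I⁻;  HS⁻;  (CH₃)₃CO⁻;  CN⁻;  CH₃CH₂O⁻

N₂: no meaningful conjugate acid; N₂ departs as an exceptionally stable neutral molecule
I⁻: pKₐ(HI) ≈ -10
AcO⁻: pKₐ(CH₃COOH) ≈ 4.8
HS⁻: pKₐ(H₂S) ≈ 7
CN⁻: pKₐ(HCN) ≈ 9.2
CH₃CH₂O⁻: pKₐ(CH₃CH₂OH) ≈ 16
(CH₃)₃CO⁻: pKₐ(t-BuOH) ≈ 18

N₂ > I⁻ > AcO⁻ > HS⁻ > CN⁻ > CH₃CH₂O⁻ > (CH₃)₃CO⁻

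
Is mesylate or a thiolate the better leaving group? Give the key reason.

mesylate is the better leaving group.
pKₐ(CH₃SO₃H (MsOH)) ≈ -1.9 versus pKₐ(RSH (a thiol)) ≈ 10.5: mesylate is the much weaker base.
Resonance-delocalised alkanesulfonate.

mesylate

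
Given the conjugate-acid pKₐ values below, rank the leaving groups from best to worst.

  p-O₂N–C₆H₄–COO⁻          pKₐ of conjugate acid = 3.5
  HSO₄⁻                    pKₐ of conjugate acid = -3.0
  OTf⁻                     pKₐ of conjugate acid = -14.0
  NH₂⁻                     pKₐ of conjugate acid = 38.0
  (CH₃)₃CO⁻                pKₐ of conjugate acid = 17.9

OTf⁻ > HSO₄⁻ > p-O₂N–C₆H₄–COO⁻ > (CH₃)₃CO⁻ > NH₂⁻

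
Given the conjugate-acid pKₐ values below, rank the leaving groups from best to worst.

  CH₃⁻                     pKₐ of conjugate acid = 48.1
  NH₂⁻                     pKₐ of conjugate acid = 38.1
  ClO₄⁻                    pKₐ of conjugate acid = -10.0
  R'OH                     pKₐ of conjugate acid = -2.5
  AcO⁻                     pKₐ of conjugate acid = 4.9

Lower conjugate-acid pKₐ ⇒ weaker base ⇒ better leaving group.
Sorting by the given values: ClO₄⁻ (-10.0), R'OH (-2.5), AcO⁻ (4.9), NH₂⁻ (38.1), CH₃⁻ (48.1).

ClO₄⁻ > R'OH > AcO⁻ > NH₂⁻ > CH₃⁻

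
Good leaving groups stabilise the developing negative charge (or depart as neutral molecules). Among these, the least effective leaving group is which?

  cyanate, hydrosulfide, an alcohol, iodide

iodide: pKₐ(HI) ≈ -10
an alcohol: pKₐ(R'OH₂⁺) ≈ -2.4
cyanate: pKₐ(HOCN) ≈ 3.5
hydrosulfide: pKₐ(H₂S) ≈ 7

hydrosulfide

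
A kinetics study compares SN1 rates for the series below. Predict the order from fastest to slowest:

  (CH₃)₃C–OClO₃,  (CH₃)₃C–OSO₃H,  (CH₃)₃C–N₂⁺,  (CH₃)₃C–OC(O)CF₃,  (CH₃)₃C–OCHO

(CH₃)₃C–N₂⁺ > (CH₃)₃C–OClO₃ > (CH₃)₃C–OSO₃H > (CH₃)₃C–OC(O)CF₃ > (CH₃)₃C–OCHO

The skeletons are identical, so relative rate is governed entirely by leaving-group ability.
Rank by basicity of the departing species: weakest base leaves most easily.
(CH₃)₃C–N₂⁺ loses N₂: no meaningful conjugate acid; N₂ departs as an exceptionally stable neutral molecule
(CH₃)₃C–OClO₃ loses ClO₄⁻: pKₐ(HClO₄) ≈ -10
(CH₃)₃C–OSO₃H loses HSO₄⁻: pKₐ(H₂SO₄) ≈ -3
(CH₃)₃C–OC(O)CF₃ loses CF₃COO⁻: pKₐ(CF₃COOH) ≈ 0.2
(CH₃)₃C–OCHO loses HCOO⁻: pKₐ(HCOOH) ≈ 3.8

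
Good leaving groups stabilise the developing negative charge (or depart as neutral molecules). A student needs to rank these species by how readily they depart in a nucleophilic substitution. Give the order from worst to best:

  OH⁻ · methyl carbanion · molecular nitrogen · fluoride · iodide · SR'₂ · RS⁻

The more stable X⁻ (or X) is on its own — i.e. the weaker a base it is — the better a leaving group it makes.
molecular nitrogen: no meaningful conjugate acid; N₂ departs as an exceptionally stable neutral molecule
iodide: pKₐ(HI) ≈ -10
SR'₂: pKₐ(R'₂SH⁺) ≈ -7
fluoride: pKₐ(HF) ≈ 3.2
RS⁻: pKₐ(RSH (a thiol)) ≈ 10.5
OH⁻: pKₐ(H₂O) ≈ 15.7
methyl carbanion: pKₐ(CH₄) ≈ 48
Listed from poorest to best leaving group as asked.

methyl carbanion < OH⁻ < RS⁻ < fluoride < SR'₂ < iodide < molecular nitrogen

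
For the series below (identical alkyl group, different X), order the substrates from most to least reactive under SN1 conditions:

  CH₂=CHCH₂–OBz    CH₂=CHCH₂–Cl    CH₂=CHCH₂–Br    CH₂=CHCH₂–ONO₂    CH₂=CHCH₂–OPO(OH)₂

The skeletons are identical, so relative rate is governed entirely by leaving-group ability.
Leaving-group ability tracks the stability of the departed species; conjugate-acid pKₐ is the usual yardstick (lower pKₐ → better LG).
CH₂=CHCH₂–Br loses Br⁻: pKₐ(HBr) ≈ -9
CH₂=CHCH₂–Cl loses Cl⁻: pKₐ(HCl) ≈ -7
CH₂=CHCH₂–ONO₂ loses NO₃⁻: pKₐ(HNO₃) ≈ -1.3
CH₂=CHCH₂–OPO(OH)₂ loses H₂PO₄⁻: pKₐ(H₃PO₄) ≈ 2.1
CH₂=CHCH₂–OBz loses PhCOO⁻: pKₐ(C₆H₅COOH) ≈ 4.2

CH₂=CHCH₂–Br > CH₂=CHCH₂–Cl > CH₂=CHCH₂–ONO₂ > CH₂=CHCH₂–OPO(OH)₂ > CH₂=CHCH₂–OBz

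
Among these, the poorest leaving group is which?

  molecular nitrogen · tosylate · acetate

molecular nitrogen: no meaningful conjugate acid; N₂ departs as an exceptionally stable neutral molecule
tosylate: pKₐ(p-CH₃C₆H₄SO₃H (TsOH)) ≈ -2.8
acetate: pKₐ(CH₃COOH) ≈ 4.8

acetate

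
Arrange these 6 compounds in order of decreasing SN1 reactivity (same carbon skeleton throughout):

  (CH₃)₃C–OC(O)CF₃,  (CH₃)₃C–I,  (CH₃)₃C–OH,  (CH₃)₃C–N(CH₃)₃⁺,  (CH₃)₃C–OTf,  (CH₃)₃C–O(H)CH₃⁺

With the same alkyl group throughout, only the leaving group differentiates the rates.
Leaving-group ability tracks the stability of the departed species; conjugate-acid pKₐ is the usual yardstick (lower pKₐ → better LG).
(CH₃)₃C–OTf loses OTf⁻: pKₐ(CF₃SO₃H (triflic acid)) ≈ -14
(CH₃)₃C–I loses I⁻: pKₐ(HI) ≈ -10
(CH₃)₃C–O(H)CH₃⁺ loses R'OH: pKₐ(R'OH₂⁺) ≈ -2.4
(CH₃)₃C–OC(O)CF₃ loses CF₃COO⁻: pKₐ(CF₃COOH) ≈ 0.2
(CH₃)₃C–N(CH₃)₃⁺ loses NR'₃: pKₐ(R'₃NH⁺) ≈ 10.7
(CH₃)₃C–OH loses OH⁻: pKₐ(H₂O) ≈ 15.7

(CH₃)₃C–OTf > (CH₃)₃C–I > (CH₃)₃C–O(H)CH₃⁺ > (CH₃)₃C–OC(O)CF₃ > (CH₃)₃C–N(CH₃)₃⁺ > (CH₃)₃C–OH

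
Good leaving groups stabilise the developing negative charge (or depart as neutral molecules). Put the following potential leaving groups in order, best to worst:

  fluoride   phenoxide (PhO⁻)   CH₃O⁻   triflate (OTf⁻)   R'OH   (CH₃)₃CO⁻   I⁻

triflate (OTf⁻) > I⁻ > R'OH > fluoride > phenoxide (PhO⁻) > CH₃O⁻ > (CH₃)₃CO⁻

A good leaving group is a weak base: the lower the pKₐ of its conjugate acid, the more readily it departs.
triflate (OTf⁻): pKₐ(CF₃SO₃H (triflic acid)) ≈ -14 — charge spread over three oxygens and a CF₃ group; the premier leaving group in synthesis
I⁻: pKₐ(HI) ≈ -10 — large, highly polarisable; very weak base
R'OH: pKₐ(R'OH₂⁺) ≈ -2.4 — neutral; leaves from a protonated ether (an oxonium ion, R–O(H)R'⁺)
fluoride: pKₐ(HF) ≈ 3.2 — small and strongly basic; the poor halide leaving group
phenoxide (PhO⁻): pKₐ(C₆H₅OH (phenol)) ≈ 10
CH₃O⁻: pKₐ(CH₃OH) ≈ 15.5 — strong base; alkoxides do not leave unassisted
(CH₃)₃CO⁻: pKₐ(t-BuOH) ≈ 18 — bulky, strongly basic alkoxide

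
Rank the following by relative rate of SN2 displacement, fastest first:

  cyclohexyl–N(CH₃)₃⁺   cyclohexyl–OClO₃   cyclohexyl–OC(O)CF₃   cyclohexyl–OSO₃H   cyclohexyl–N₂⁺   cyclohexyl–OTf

Identical carbon frameworks mean the comparison reduces to leaving-group quality.
Rank by basicity of the departing species: weakest base leaves most easily.
cyclohexyl–N₂⁺ loses N₂: no meaningful conjugate acid; N₂ departs as an exceptionally stable neutral molecule
cyclohexyl–OTf loses OTf⁻: pKₐ(CF₃SO₃H (triflic acid)) ≈ -14
cyclohexyl–OClO₃ loses ClO₄⁻: pKₐ(HClO₄) ≈ -10
cyclohexyl–OSO₃H loses HSO₄⁻: pKₐ(H₂SO₄) ≈ -3
cyclohexyl–OC(O)CF₃ loses CF₃COO⁻: pKₐ(CF₃COOH) ≈ 0.2
cyclohexyl–N(CH₃)₃⁺ loses NR'₃: pKₐ(R'₃NH⁺) ≈ 10.7

cyclohexyl–N₂⁺ > cyclohexyl–OTf > cyclohexyl–OClO₃ > cyclohexyl–OSO₃H > cyclohexyl–OC(O)CF₃ > cyclohexyl–N(CH₃)₃⁺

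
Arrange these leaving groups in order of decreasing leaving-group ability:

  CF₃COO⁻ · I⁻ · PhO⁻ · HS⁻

I⁻ > CF₃COO⁻ > HS⁻ > PhO⁻

The more stable X⁻ (or X) is on its own — i.e. the weaker a base it is — the better a leaving group it makes.
I⁻: pKₐ(HI) ≈ -10
CF₃COO⁻: pKₐ(CF₃COOH) ≈ 0.2
HS⁻: pKₐ(H₂S) ≈ 7
PhO⁻: pKₐ(C₆H₅OH (phenol)) ≈ 10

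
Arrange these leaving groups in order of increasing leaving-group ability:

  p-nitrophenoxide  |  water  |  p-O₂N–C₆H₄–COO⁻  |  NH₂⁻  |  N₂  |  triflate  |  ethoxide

NH₂⁻ < ethoxide < p-nitrophenoxide < p-O₂N–C₆H₄–COO⁻ < water < triflate < N₂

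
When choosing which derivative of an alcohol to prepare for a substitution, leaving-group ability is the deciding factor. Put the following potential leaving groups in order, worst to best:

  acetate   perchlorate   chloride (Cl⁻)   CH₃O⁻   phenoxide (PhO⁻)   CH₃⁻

The more stable X⁻ (or X) is on its own — i.e. the weaker a base it is — the better a leaving group it makes.
perchlorate: pKₐ(HClO₄) ≈ -10
chloride (Cl⁻): pKₐ(HCl) ≈ -7 — moderately weak base
acetate: pKₐ(CH₃COOH) ≈ 4.8 — resonance-stabilised but still a weak base
phenoxide (PhO⁻): pKₐ(C₆H₅OH (phenol)) ≈ 10 — resonance into the ring helps, but still a poor LG
CH₃O⁻: pKₐ(CH₃OH) ≈ 15.5
CH₃⁻: pKₐ(CH₄) ≈ 48 — unstabilised carbanion; the worst conceivable leaving group
Reversing gives the worst-to-best order requested.

CH₃⁻ < CH₃O⁻ < phenoxide (PhO⁻) < acetate < chloride (Cl⁻) < perchlorate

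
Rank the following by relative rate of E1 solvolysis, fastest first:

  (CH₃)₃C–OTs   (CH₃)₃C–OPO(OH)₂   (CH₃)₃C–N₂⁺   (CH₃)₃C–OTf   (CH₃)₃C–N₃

The skeletons are identical, so relative rate is governed entirely by leaving-group ability.
Rank by basicity of the departing species: weakest base leaves most easily.
(CH₃)₃C–N₂⁺ loses N₂: no meaningful conjugate acid; N₂ departs as an exceptionally stable neutral molecule
(CH₃)₃C–OTf loses OTf⁻: pKₐ(CF₃SO₃H (triflic acid)) ≈ -14
(CH₃)₃C–OTs loses OTs⁻: pKₐ(p-CH₃C₆H₄SO₃H (TsOH)) ≈ -2.8
(CH₃)₃C–OPO(OH)₂ loses H₂PO₄⁻: pKₐ(H₃PO₄) ≈ 2.1
(CH₃)₃C–N₃ loses N₃⁻: pKₐ(HN₃) ≈ 4.7

(CH₃)₃C–N₂⁺ > (CH₃)₃C–OTf > (CH₃)₃C–OTs > (CH₃)₃C–OPO(OH)₂ > (CH₃)₃C–N₃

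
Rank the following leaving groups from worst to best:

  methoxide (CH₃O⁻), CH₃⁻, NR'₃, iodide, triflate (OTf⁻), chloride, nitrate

triflate (OTf⁻): pKₐ(CF₃SO₃H (triflic acid)) ≈ -14
iodide: pKₐ(HI) ≈ -10
chloride: pKₐ(HCl) ≈ -7 — moderately weak base
nitrate: pKₐ(HNO₃) ≈ -1.3 — resonance-delocalised over three oxygens
NR'₃: pKₐ(R'₃NH⁺) ≈ 10.7 — neutral but still a fairly strong base; Hofmann-elimination LG
methoxide (CH₃O⁻): pKₐ(CH₃OH) ≈ 15.5
CH₃⁻: pKₐ(CH₄) ≈ 48 — unstabilised carbanion; the worst conceivable leaving group
Reversing gives the worst-to-best order requested.

CH₃⁻ < methoxide (CH₃O⁻) < NR'₃ < nitrate < chloride < iodide < triflate (OTf⁻)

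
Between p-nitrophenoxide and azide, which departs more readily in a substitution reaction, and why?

azide

azide is the better leaving group.
pKₐ(HN₃) ≈ 4.7 versus pKₐ(p-nitrophenol) ≈ 7.2: azide is the much weaker base.
Linear, resonance-stabilised.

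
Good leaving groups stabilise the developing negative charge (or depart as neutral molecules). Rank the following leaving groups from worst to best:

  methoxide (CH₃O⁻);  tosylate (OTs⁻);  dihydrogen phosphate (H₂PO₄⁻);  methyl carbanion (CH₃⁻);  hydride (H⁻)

tosylate (OTs⁻): pKₐ(p-CH₃C₆H₄SO₃H (TsOH)) ≈ -2.8
dihydrogen phosphate (H₂PO₄⁻): pKₐ(H₃PO₄) ≈ 2.1
methoxide (CH₃O⁻): pKₐ(CH₃OH) ≈ 15.5
hydride (H⁻): pKₐ(H₂) ≈ 36 — extremely strong base; leaves only in special hydride-transfer contexts
methyl carbanion (CH₃⁻): pKₐ(CH₄) ≈ 48 — unstabilised carbanion; the worst conceivable leaving group
The question asks for worst first, so the sequence is read in increasing leaving-group ability.

methyl carbanion (CH₃⁻) < hydride (H⁻) < methoxide (CH₃O⁻) < dihydrogen phosphate (H₂PO₄⁻) < tosylate (OTs⁻)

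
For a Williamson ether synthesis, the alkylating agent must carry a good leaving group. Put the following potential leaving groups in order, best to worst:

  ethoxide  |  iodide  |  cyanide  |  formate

iodide: pKₐ(HI) ≈ -10 — large, highly polarisable; very weak base
formate: pKₐ(HCOOH) ≈ 3.8
cyanide: pKₐ(HCN) ≈ 9.2 — sp carbon stabilises the charge somewhat, but still a poor LG
ethoxide: pKₐ(CH₃CH₂OH) ≈ 16

iodide > formate > cyanide > ethoxide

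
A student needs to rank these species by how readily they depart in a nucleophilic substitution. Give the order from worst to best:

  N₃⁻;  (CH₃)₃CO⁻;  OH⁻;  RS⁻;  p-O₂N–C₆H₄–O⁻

Leaving-group ability tracks the stability of the departed species; conjugate-acid pKₐ is the usual yardstick (lower pKₐ → better LG).
N₃⁻: pKₐ(HN₃) ≈ 4.7 — linear, resonance-stabilised
p-O₂N–C₆H₄–O⁻: pKₐ(p-nitrophenol) ≈ 7.2 — nitro group delocalises the charge; the classic chromogenic LG
RS⁻: pKₐ(RSH (a thiol)) ≈ 10.5 — moderately basic; rarely leaves without activation
OH⁻: pKₐ(H₂O) ≈ 15.7 — strong base; essentially never leaves without prior activation
(CH₃)₃CO⁻: pKₐ(t-BuOH) ≈ 18
The question asks for worst first, so the sequence is read in increasing leaving-group ability.

(CH₃)₃CO⁻ < OH⁻ < RS⁻ < p-O₂N–C₆H₄–O⁻ < N₃⁻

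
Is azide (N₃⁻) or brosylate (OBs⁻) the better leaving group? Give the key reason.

brosylate (OBs⁻) is the better leaving group.
pKₐ(p-BrC₆H₄SO₃H) ≈ -2.8 versus pKₐ(HN₃) ≈ 4.7: brosylate (OBs⁻) is the much weaker base.
Arenesulfonate with a p-bromo substituent.

brosylate (OBs⁻)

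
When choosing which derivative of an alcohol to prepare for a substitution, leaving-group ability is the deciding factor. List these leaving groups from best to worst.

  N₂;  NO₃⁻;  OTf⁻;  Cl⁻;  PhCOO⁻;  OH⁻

N₂ > OTf⁻ > Cl⁻ > NO₃⁻ > PhCOO⁻ > OH⁻

The more stable X⁻ (or X) is on its own — i.e. the weaker a base it is — the better a leaving group it makes.
N₂: no meaningful conjugate acid; N₂ departs as an exceptionally stable neutral molecule
OTf⁻: pKₐ(CF₃SO₃H (triflic acid)) ≈ -14
Cl⁻: pKₐ(HCl) ≈ -7
NO₃⁻: pKₐ(HNO₃) ≈ -1.3
PhCOO⁻: pKₐ(C₆H₅COOH) ≈ 4.2
OH⁻: pKₐ(H₂O) ≈ 15.7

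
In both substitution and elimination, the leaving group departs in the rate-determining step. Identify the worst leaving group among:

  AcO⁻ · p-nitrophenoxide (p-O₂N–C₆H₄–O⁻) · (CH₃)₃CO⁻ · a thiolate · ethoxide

(CH₃)₃CO⁻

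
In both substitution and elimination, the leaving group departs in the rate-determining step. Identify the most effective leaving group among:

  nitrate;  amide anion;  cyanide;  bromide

Rank by basicity of the departing species: weakest base leaves most easily.
bromide: pKₐ(HBr) ≈ -9
nitrate: pKₐ(HNO₃) ≈ -1.3
cyanide: pKₐ(HCN) ≈ 9.2
amide anion: pKₐ(NH₃) ≈ 38

bromide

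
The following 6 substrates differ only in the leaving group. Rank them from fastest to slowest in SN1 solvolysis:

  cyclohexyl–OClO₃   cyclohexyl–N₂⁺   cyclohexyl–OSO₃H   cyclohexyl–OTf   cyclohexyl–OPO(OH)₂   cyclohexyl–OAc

The skeletons are identical, so relative rate is governed entirely by leaving-group ability.
A good leaving group is a weak base: the lower the pKₐ of its conjugate acid, the more readily it departs.
cyclohexyl–N₂⁺ loses N₂: no meaningful conjugate acid; N₂ departs as an exceptionally stable neutral molecule
cyclohexyl–OTf loses OTf⁻: pKₐ(CF₃SO₃H (triflic acid)) ≈ -14
cyclohexyl–OClO₃ loses ClO₄⁻: pKₐ(HClO₄) ≈ -10
cyclohexyl–OSO₃H loses HSO₄⁻: pKₐ(H₂SO₄) ≈ -3
cyclohexyl–OPO(OH)₂ loses H₂PO₄⁻: pKₐ(H₃PO₄) ≈ 2.1
cyclohexyl–OAc loses AcO⁻: pKₐ(CH₃COOH) ≈ 4.8

cyclohexyl–N₂⁺ > cyclohexyl–OTf > cyclohexyl–OClO₃ > cyclohexyl–OSO₃H > cyclohexyl–OPO(OH)₂ > cyclohexyl–OAc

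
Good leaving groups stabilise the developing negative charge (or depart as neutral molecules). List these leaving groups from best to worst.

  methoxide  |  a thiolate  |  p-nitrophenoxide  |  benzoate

benzoate > p-nitrophenoxide > a thiolate > methoxide

benzoate: pKₐ(C₆H₅COOH) ≈ 4.2
p-nitrophenoxide: pKₐ(p-nitrophenol) ≈ 7.2
a thiolate: pKₐ(RSH (a thiol)) ≈ 10.5
methoxide: pKₐ(CH₃OH) ≈ 15.5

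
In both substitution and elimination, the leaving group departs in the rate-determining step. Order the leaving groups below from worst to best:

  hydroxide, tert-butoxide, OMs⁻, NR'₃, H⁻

Leaving-group ability tracks the stability of the departed species; conjugate-acid pKₐ is the usual yardstick (lower pKₐ → better LG).
OMs⁻: pKₐ(CH₃SO₃H (MsOH)) ≈ -1.9 — resonance-delocalised alkanesulfonate
NR'₃: pKₐ(R'₃NH⁺) ≈ 10.7
hydroxide: pKₐ(H₂O) ≈ 15.7
tert-butoxide: pKₐ(t-BuOH) ≈ 18 — bulky, strongly basic alkoxide
H⁻: pKₐ(H₂) ≈ 36 — extremely strong base; leaves only in special hydride-transfer contexts
Listed from poorest to best leaving group as asked.

H⁻ < tert-butoxide < hydroxide < NR'₃ < OMs⁻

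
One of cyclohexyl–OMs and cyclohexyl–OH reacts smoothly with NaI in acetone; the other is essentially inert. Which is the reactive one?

From cyclohexyl–OH the departing group would be OH⁻ (pKₐ(H₂O) ≈ 15.7). Strong base; essentially never leaves without prior activation.
From cyclohexyl–OMs the leaving group is OMs⁻ (pKₐ(CH₃SO₃H (MsOH)) ≈ -1.9). Resonance-delocalised alkanesulfonate.
(In practice cyclohexyl–OMs is made from cyclohexyl–OH by treatment with MsCl / Et₃N, converting the hydroxyl into a mesylate.)

cyclohexyl–OMs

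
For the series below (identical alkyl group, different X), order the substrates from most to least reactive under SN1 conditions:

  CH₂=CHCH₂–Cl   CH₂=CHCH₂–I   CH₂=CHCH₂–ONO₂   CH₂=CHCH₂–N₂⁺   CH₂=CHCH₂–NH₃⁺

Same R in every case — rank the leaving groups.
A good leaving group is a weak base: the lower the pKₐ of its conjugate acid, the more readily it departs.
CH₂=CHCH₂–N₂⁺ loses N₂: no meaningful conjugate acid; N₂ departs as an exceptionally stable neutral molecule
CH₂=CHCH₂–I loses I⁻: pKₐ(HI) ≈ -10
CH₂=CHCH₂–Cl loses Cl⁻: pKₐ(HCl) ≈ -7
CH₂=CHCH₂–ONO₂ loses NO₃⁻: pKₐ(HNO₃) ≈ -1.3
CH₂=CHCH₂–NH₃⁺ loses NH₃: pKₐ(NH₄⁺) ≈ 9.2

CH₂=CHCH₂–N₂⁺ > CH₂=CHCH₂–I > CH₂=CHCH₂–Cl > CH₂=CHCH₂–ONO₂ > CH₂=CHCH₂–NH₃⁺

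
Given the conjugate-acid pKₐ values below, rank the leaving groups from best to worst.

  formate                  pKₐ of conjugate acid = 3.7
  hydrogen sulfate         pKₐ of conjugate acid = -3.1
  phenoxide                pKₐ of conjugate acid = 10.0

hydrogen sulfate > formate > phenoxide

Lower conjugate-acid pKₐ ⇒ weaker base ⇒ better leaving group.
Sorting by the given values: hydrogen sulfate (-3.1), formate (3.7), phenoxide (10.0).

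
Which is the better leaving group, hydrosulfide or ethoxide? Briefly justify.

hydrosulfide

hydrosulfide is the better leaving group.
pKₐ(H₂S) ≈ 7 versus pKₐ(CH₃CH₂OH) ≈ 16: hydrosulfide is the much weaker base.
Larger and more polarisable than the oxygen analogue.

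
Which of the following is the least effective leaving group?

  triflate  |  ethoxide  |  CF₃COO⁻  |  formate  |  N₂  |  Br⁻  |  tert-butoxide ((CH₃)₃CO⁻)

The more stable X⁻ (or X) is on its own — i.e. the weaker a base it is — the better a leaving group it makes.
N₂: no meaningful conjugate acid; N₂ departs as an exceptionally stable neutral molecule
triflate: pKₐ(CF₃SO₃H (triflic acid)) ≈ -14
Br⁻: pKₐ(HBr) ≈ -9
CF₃COO⁻: pKₐ(CF₃COOH) ≈ 0.2
formate: pKₐ(HCOOH) ≈ 3.8
ethoxide: pKₐ(CH₃CH₂OH) ≈ 16
tert-butoxide ((CH₃)₃CO⁻): pKₐ(t-BuOH) ≈ 18

tert-butoxide ((CH₃)₃CO⁻)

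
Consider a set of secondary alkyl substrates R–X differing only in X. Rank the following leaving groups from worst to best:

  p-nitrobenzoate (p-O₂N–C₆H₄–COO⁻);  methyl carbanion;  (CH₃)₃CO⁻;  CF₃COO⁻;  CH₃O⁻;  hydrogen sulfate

methyl carbanion < (CH₃)₃CO⁻ < CH₃O⁻ < p-nitrobenzoate (p-O₂N–C₆H₄–COO⁻) < CF₃COO⁻ < hydrogen sulfate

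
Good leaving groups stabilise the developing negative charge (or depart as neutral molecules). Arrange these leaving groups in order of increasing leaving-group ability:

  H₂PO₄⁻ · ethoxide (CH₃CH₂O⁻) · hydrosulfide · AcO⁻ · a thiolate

A good leaving group is a weak base: the lower the pKₐ of its conjugate acid, the more readily it departs.
H₂PO₄⁻: pKₐ(H₃PO₄) ≈ 2.1
AcO⁻: pKₐ(CH₃COOH) ≈ 4.8
hydrosulfide: pKₐ(H₂S) ≈ 7
a thiolate: pKₐ(RSH (a thiol)) ≈ 10.5 — moderately basic; rarely leaves without activation
ethoxide (CH₃CH₂O⁻): pKₐ(CH₃CH₂OH) ≈ 16 — strong base; alkoxides do not leave unassisted
Listed from poorest to best leaving group as asked.

ethoxide (CH₃CH₂O⁻) < a thiolate < hydrosulfide < AcO⁻ < H₂PO₄⁻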